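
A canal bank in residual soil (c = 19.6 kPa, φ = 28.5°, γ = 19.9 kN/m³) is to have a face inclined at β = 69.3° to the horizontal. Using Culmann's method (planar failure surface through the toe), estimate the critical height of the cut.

H_c = 13.33 m

Culmann's analysis gives the critical failure plane at α_cr = (β + φ)/2 = (69.3 + 28.5)/2 = 48.9°, and the critical height
H_c = (4c/γ) · sinβ cosφ / [1 − cos(β − φ)]
    = (4·19.6/19.9) · sin69.3°·cos28.5° / [1 − cos(40.8°)]
    = 3.940 · 0.9354·0.8788 / [1 − 0.7570]
    = 3.940 · 0.8221 / 0.2430
    = 13.33 m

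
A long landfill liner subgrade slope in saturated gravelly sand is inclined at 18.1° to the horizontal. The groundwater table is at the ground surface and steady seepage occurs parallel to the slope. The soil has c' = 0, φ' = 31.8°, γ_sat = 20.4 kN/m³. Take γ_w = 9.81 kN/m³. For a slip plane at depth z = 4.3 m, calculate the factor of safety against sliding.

With seepage parallel to the slope and the water table at the surface, the effective normal stress on the slip plane uses the buoyant unit weight γ' = γ_sat − γ_w while the driving shear stress uses γ_sat:
FS = [c' + γ' z cos²β tanφ'] / [γ_sat z sinβ cosβ]
(For c' = 0 this reduces to FS = (γ'/γ_sat)·tanφ'/tanβ.)
γ' = 20.4 − 9.81 = 10.59 kN/m³
Numerator = 0.0 + 10.59·4.3·cos²18.1°·tan31.8° = 0.0 + 10.59·4.3·0.9035·0.6200 = 25.509 kPa
Denominator = 20.4·4.3·sin18.1°·cos18.1° = 20.4·4.3·0.3107·0.9505 = 25.904 kPa
FS = 25.509 / 25.904 = 0.985

FS = 0.98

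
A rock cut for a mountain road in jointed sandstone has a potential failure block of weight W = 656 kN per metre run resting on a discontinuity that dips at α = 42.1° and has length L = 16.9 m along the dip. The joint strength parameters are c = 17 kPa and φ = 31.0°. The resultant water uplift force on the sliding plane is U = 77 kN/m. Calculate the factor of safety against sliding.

Resolving the block weight along and normal to the plane and applying the Mohr–Coulomb strength on the joint:
N' = W cosα − U = 656·cos42.1° − 77 = 409.7 kN/m
Driving force T = W sinα = 656·sin42.1° = 439.8 kN/m
Resisting force R = c·L + N'·tanφ = 17·16.9 + 409.7·tan31.0° = 287.3 + 246.2 = 533.5 kN/m
FS = R / T = 533.5 / 439.8 = 1.213

FS = 1.21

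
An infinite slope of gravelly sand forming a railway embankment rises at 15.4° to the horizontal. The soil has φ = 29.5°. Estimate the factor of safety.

For a dry cohesionless infinite slope the factor of safety is FS = tanφ / tanβ.
FS = tan29.5° / tan15.4° = 0.5658 / 0.2754 = 2.054

FS = 2.05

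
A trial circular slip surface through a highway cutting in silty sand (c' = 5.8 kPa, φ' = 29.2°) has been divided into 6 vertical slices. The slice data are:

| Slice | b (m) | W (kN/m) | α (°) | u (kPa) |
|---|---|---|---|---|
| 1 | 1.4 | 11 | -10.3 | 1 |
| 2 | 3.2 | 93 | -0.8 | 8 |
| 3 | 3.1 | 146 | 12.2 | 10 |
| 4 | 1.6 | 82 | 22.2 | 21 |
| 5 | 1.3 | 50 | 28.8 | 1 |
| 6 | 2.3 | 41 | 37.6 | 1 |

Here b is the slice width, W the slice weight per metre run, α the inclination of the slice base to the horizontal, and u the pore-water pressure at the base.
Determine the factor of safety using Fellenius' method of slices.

FS = 2.30

Ordinary method of slices: FS = Σ[c'·Δl_i + (W_i cosα_i − u_i·Δl_i)·tanφ'] / Σ W_i sinα_i, with Δl_i = b_i / cosα_i.
Slice 1: Δl = 1.4/cos(-10.3°) = 1.423 m; N'_1 = 11·cos(-10.3°) − 1·1.423 = 9.4; c'Δl = 8.25; W sinα = -2.0
Slice 2: Δl = 3.2/cos(-0.8°) = 3.200 m; N'_2 = 93·cos(-0.8°) − 8·3.200 = 67.4; c'Δl = 18.56; W sinα = -1.3
Slice 3: Δl = 3.1/cos12.2° = 3.172 m; N'_3 = 146·cos12.2° − 10·3.172 = 111.0; c'Δl = 18.40; W sinα = 30.9
Slice 4: Δl = 1.6/cos22.2° = 1.728 m; N'_4 = 82·cos22.2° − 21·1.728 = 39.6; c'Δl = 10.02; W sinα = 31.0
Slice 5: Δl = 1.3/cos28.8° = 1.483 m; N'_5 = 50·cos28.8° − 1·1.483 = 42.3; c'Δl = 8.60; W sinα = 24.1
Slice 6: Δl = 2.3/cos37.6° = 2.903 m; N'_6 = 41·cos37.6° − 1·2.903 = 29.6; c'Δl = 16.84; W sinα = 25.0
Σc'Δl = 80.7 kN/m; ΣN' = 299.3 kN/m; ΣW sinα = 107.7 kN/m
Resisting = 80.7 + 299.3·tan29.2° = 80.7 + 167.3 = 248.0 kN/m
FS = 248.0 / 107.7 = 2.303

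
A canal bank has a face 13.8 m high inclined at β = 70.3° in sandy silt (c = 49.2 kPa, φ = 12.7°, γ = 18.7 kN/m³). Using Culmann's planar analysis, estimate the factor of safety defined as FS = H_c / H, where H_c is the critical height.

FS = 1.51

H_c = (4c/γ) · sinβ cosφ / [1 − cos(β − φ)]
    = (4·49.2/18.7) · sin70.3°·cos12.7° / [1 − cos57.6°]
    = 10.524 · 0.9184 / 0.4642 = 20.82 m
FS = H_c / H = 20.82 / 13.8 = 1.509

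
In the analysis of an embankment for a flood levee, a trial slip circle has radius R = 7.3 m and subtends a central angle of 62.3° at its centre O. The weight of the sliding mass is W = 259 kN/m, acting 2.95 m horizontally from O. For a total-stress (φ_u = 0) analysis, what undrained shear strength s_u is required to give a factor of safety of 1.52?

FS = s_u·L_a·R / (W·d), so s_u = FS·W·d / (L_a·R).
Arc length L_a = R·θ = 7.3·(62.3°·π/180) = 7.3·1.0873 = 7.94 m
s_u = 1.52·259·2.95 / (7.94·7.3) = 1161.4 / 57.94 = 20.04 kPa

s_u = 20.0 kPa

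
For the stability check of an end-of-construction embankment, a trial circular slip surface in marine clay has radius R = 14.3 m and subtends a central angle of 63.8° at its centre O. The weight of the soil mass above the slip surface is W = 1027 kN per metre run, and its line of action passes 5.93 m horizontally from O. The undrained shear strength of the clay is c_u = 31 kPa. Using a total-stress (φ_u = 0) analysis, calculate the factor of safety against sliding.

FS = 1.16

Taking moments about the centre O, the resisting moment is provided by the undrained shear strength acting along the arc:
Arc length L_a = R·θ = 14.3·(63.8°·π/180) = 14.3·1.1135 = 15.92 m
M_R = c_u·L_a·R = 31·15.92·14.3 = 7058.8 kN·m/m
M_D = W·d = 1027·5.93 = 6090.1 kN·m/m
FS = M_R / M_D = 7058.8 / 6090.1 = 1.159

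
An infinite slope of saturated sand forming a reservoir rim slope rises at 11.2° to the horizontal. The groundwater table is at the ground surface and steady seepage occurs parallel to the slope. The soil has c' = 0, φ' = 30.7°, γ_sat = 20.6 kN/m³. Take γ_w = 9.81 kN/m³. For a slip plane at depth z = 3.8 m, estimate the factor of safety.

With seepage parallel to the slope and the water table at the surface, the effective normal stress on the slip plane uses the buoyant unit weight γ' = γ_sat − γ_w while the driving shear stress uses γ_sat:
FS = [c' + γ' z cos²β tanφ'] / [γ_sat z sinβ cosβ]
(For c' = 0 this reduces to FS = (γ'/γ_sat)·tanφ'/tanβ.)
γ' = 20.6 − 9.81 = 10.79 kN/m³
Numerator = 0.0 + 10.79·3.8·cos²11.2°·tan30.7° = 0.0 + 10.79·3.8·0.9623·0.5938 = 23.427 kPa
Denominator = 20.6·3.8·sin11.2°·cos11.2° = 20.6·3.8·0.1942·0.9810 = 14.915 kPa
FS = 23.427 / 14.915 = 1.571

FS = 1.57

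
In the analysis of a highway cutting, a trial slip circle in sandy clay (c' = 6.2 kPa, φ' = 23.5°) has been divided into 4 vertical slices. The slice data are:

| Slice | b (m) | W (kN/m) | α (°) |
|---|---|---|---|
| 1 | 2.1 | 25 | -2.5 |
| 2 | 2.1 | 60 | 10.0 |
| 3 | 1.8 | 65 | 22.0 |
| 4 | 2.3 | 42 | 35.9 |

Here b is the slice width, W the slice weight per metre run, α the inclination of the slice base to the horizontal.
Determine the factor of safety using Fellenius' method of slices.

FS = 2.29

Ordinary method of slices: FS = Σ[c'·Δl_i + (W_i cosα_i)·tanφ'] / Σ W_i sinα_i, with Δl_i = b_i / cosα_i.
Slice 1: Δl = 2.1/cos(-2.5°) = 2.102 m; N'_1 = 25·cos(-2.5°) = 25.0; c'Δl = 13.03; W sinα = -1.1
Slice 2: Δl = 2.1/cos10.0° = 2.132 m; N'_2 = 60·cos10.0° = 59.1; c'Δl = 13.22; W sinα = 10.4
Slice 3: Δl = 1.8/cos22.0° = 1.941 m; N'_3 = 65·cos22.0° = 60.3; c'Δl = 12.04; W sinα = 24.3
Slice 4: Δl = 2.3/cos35.9° = 2.839 m; N'_4 = 42·cos35.9° = 34.0; c'Δl = 17.60; W sinα = 24.6
Σc'Δl = 55.9 kN/m; ΣN' = 178.4 kN/m; ΣW sinα = 58.3 kN/m
Resisting = 55.9 + 178.4·tan23.5° = 55.9 + 77.6 = 133.4 kN/m
FS = 133.4 / 58.3 = 2.289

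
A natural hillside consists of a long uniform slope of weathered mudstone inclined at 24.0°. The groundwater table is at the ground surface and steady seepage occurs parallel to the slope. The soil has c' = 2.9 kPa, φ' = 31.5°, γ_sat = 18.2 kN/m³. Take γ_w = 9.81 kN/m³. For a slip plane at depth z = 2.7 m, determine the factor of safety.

FS = 0.79

With seepage parallel to the slope and the water table at the surface, the effective normal stress on the slip plane uses the buoyant unit weight γ' = γ_sat − γ_w while the driving shear stress uses γ_sat:
FS = [c' + γ' z cos²β tanφ'] / [γ_sat z sinβ cosβ]
γ' = 18.2 − 9.81 = 8.39 kN/m³
Numerator = 2.9 + 8.39·2.7·cos²24.0°·tan31.5° = 2.9 + 8.39·2.7·0.8346·0.6128 = 14.485 kPa
Denominator = 18.2·2.7·sin24.0°·cos24.0° = 18.2·2.7·0.4067·0.9135 = 18.259 kPa
FS = 14.485 / 18.259 = 0.793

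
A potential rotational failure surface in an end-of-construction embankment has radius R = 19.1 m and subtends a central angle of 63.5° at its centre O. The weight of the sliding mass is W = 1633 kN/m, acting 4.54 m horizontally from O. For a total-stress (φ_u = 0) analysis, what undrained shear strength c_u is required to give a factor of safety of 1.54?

FS = c_u·L_a·R / (W·d), so c_u = FS·W·d / (L_a·R).
Arc length L_a = R·θ = 19.1·(63.5°·π/180) = 19.1·1.1083 = 21.17 m
c_u = 1.54·1633·4.54 / (21.17·19.1) = 11417.3 / 404.31 = 28.24 kPa

c_u = 28.2 kPa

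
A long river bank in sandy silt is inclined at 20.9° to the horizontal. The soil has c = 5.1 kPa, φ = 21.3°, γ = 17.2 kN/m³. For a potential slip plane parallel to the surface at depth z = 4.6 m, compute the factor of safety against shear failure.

FS = 1.21

For an infinite slope with a slip plane parallel to the surface (no pore pressure): FS = [c + γz cos²β tanφ] / [γz sinβ cosβ].
γz = 17.2·4.6 = 79.12 kN/m²
Numerator = 5.1 + 79.12·cos²20.9°·tan21.3° = 5.1 + 79.12·0.8727·0.3899 = 32.022 kPa
Denominator = 79.12·sin20.9°·cos20.9° = 79.12·0.3567·0.9342 = 26.368 kPa
FS = 32.022 / 26.368 = 1.214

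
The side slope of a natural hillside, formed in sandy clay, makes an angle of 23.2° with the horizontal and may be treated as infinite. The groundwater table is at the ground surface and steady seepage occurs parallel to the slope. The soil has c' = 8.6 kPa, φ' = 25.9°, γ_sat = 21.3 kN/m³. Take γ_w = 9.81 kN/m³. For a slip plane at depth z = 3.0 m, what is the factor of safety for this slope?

FS = 0.98

With seepage parallel to the slope and the water table at the surface, the effective normal stress on the slip plane uses the buoyant unit weight γ' = γ_sat − γ_w while the driving shear stress uses γ_sat:
FS = [c' + γ' z cos²β tanφ'] / [γ_sat z sinβ cosβ]
γ' = 21.3 − 9.81 = 11.49 kN/m³
Numerator = 8.6 + 11.49·3.0·cos²23.2°·tan25.9° = 8.6 + 11.49·3.0·0.8448·0.4856 = 22.740 kPa
Denominator = 21.3·3.0·sin23.2°·cos23.2° = 21.3·3.0·0.3939·0.9191 = 23.137 kPa
FS = 22.740 / 23.137 = 0.983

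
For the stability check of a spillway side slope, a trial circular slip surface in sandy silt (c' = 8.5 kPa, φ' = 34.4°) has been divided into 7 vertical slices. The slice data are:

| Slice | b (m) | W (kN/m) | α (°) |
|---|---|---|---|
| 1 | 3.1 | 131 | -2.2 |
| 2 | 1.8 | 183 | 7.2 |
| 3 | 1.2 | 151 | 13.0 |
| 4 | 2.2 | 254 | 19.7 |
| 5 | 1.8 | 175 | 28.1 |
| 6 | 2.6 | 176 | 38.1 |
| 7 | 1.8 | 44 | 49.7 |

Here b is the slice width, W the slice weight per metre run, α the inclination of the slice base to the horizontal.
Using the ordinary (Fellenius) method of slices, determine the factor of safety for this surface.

Ordinary method of slices: FS = Σ[c'·Δl_i + (W_i cosα_i)·tanφ'] / Σ W_i sinα_i, with Δl_i = b_i / cosα_i.
Slice 1: Δl = 3.1/cos(-2.2°) = 3.102 m; N'_1 = 131·cos(-2.2°) = 130.9; c'Δl = 26.37; W sinα = -5.0
Slice 2: Δl = 1.8/cos7.2° = 1.814 m; N'_2 = 183·cos7.2° = 181.6; c'Δl = 15.42; W sinα = 22.9
Slice 3: Δl = 1.2/cos13.0° = 1.232 m; N'_3 = 151·cos13.0° = 147.1; c'Δl = 10.47; W sinα = 34.0
Slice 4: Δl = 2.2/cos19.7° = 2.337 m; N'_4 = 254·cos19.7° = 239.1; c'Δl = 19.86; W sinα = 85.6
Slice 5: Δl = 1.8/cos28.1° = 2.041 m; N'_5 = 175·cos28.1° = 154.4; c'Δl = 17.34; W sinα = 82.4
Slice 6: Δl = 2.6/cos38.1° = 3.304 m; N'_6 = 176·cos38.1° = 138.5; c'Δl = 28.08; W sinα = 108.6
Slice 7: Δl = 1.8/cos49.7° = 2.783 m; N'_7 = 44·cos49.7° = 28.5; c'Δl = 23.66; W sinα = 33.6
Σc'Δl = 141.2 kN/m; ΣN' = 1020.1 kN/m; ΣW sinα = 362.1 kN/m
Resisting = 141.2 + 1020.1·tan34.4° = 141.2 + 698.4 = 839.7 kN/m
FS = 839.7 / 362.1 = 2.319

FS = 2.32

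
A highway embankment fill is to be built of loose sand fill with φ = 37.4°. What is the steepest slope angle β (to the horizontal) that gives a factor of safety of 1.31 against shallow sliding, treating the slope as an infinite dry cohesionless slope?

β = 30.3°

For an infinite dry cohesionless slope FS = tanφ/tanβ, so tanβ = tanφ / FS.
tanβ = tan37.4° / 1.31 = 0.7646 / 1.31 = 0.5836
β = arctan(0.5836) = 30.27°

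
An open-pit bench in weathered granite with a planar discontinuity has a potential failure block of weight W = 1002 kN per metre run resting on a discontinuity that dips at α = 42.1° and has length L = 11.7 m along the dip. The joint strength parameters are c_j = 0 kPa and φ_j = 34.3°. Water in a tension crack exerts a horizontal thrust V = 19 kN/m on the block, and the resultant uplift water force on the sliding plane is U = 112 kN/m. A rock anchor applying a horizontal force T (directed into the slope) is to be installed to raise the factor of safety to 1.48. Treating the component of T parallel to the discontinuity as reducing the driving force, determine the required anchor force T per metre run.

Resolving forces along and normal to the sliding plane, with the horizontal anchor force T adding T·sinα to the effective normal force and T·cosα acting up the plane against the driving force:
FS = [c_jL + (W cosα − U − V sinα + T sinα) tanφ_j] / [W sinα + V cosα − T cosα]
Without the anchor: N' = 618.7 kN/m, driving T_d = 685.9 kN/m, resisting R = 0·11.7 + 618.7·tan34.3° = 422.1 kN/m, FS = 0.62.
Setting FS = 1.48 and solving for T:
1.48·(685.9 − T cos42.1°) = 422.1 + T sin42.1°·tan34.3°
T·(sin42.1°·tan34.3° + 1.48·cos42.1°) = 1.48·685.9 − 422.1
T·(0.6704·0.6822 + 1.48·0.7420) = 1015.1 − 422.1 = 593.0
T·1.5555 = 593.0
T = 381.2 kN/m

T = 381 kN/m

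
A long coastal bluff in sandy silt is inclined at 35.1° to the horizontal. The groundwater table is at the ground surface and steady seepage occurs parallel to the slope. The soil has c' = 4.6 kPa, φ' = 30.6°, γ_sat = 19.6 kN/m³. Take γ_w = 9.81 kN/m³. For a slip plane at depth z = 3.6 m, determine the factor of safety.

With seepage parallel to the slope and the water table at the surface, the effective normal stress on the slip plane uses the buoyant unit weight γ' = γ_sat − γ_w while the driving shear stress uses γ_sat:
FS = [c' + γ' z cos²β tanφ'] / [γ_sat z sinβ cosβ]
γ' = 19.6 − 9.81 = 9.79 kN/m³
Numerator = 4.6 + 9.79·3.6·cos²35.1°·tan30.6° = 4.6 + 9.79·3.6·0.6694·0.5914 = 18.552 kPa
Denominator = 19.6·3.6·sin35.1°·cos35.1° = 19.6·3.6·0.5750·0.8181 = 33.194 kPa
FS = 18.552 / 33.194 = 0.559

FS = 0.56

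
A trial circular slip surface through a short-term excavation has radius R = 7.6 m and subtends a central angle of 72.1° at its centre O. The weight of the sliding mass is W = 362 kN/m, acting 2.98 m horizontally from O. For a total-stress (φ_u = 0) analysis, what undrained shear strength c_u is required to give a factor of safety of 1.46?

c_u = 21.7 kPa

FS = c_u·L_a·R / (W·d), so c_u = FS·W·d / (L_a·R).
Arc length L_a = R·θ = 7.6·(72.1°·π/180) = 7.6·1.2584 = 9.56 m
c_u = 1.46·362·2.98 / (9.56·7.6) = 1575.0 / 72.68 = 21.67 kPa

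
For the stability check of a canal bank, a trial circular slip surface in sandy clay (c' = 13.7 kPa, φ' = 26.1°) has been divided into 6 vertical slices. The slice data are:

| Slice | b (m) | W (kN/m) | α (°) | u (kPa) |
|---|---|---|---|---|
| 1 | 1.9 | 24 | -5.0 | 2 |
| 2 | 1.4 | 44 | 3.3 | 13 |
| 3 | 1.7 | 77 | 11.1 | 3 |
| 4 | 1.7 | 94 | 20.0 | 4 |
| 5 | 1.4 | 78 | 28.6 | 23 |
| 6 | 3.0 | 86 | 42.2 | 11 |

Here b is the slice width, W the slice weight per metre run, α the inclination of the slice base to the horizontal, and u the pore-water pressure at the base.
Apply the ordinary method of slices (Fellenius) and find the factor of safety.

Ordinary method of slices: FS = Σ[c'·Δl_i + (W_i cosα_i − u_i·Δl_i)·tanφ'] / Σ W_i sinα_i, with Δl_i = b_i / cosα_i.
Slice 1: Δl = 1.9/cos(-5.0°) = 1.907 m; N'_1 = 24·cos(-5.0°) − 2·1.907 = 20.1; c'Δl = 26.13; W sinα = -2.1
Slice 2: Δl = 1.4/cos3.3° = 1.402 m; N'_2 = 44·cos3.3° − 13·1.402 = 25.7; c'Δl = 19.21; W sinα = 2.5
Slice 3: Δl = 1.7/cos11.1° = 1.732 m; N'_3 = 77·cos11.1° − 3·1.732 = 70.4; c'Δl = 23.73; W sinα = 14.8
Slice 4: Δl = 1.7/cos20.0° = 1.809 m; N'_4 = 94·cos20.0° − 4·1.809 = 81.1; c'Δl = 24.78; W sinα = 32.1
Slice 5: Δl = 1.4/cos28.6° = 1.595 m; N'_5 = 78·cos28.6° − 23·1.595 = 31.8; c'Δl = 21.85; W sinα = 37.3
Slice 6: Δl = 3.0/cos42.2° = 4.050 m; N'_6 = 86·cos42.2° − 11·4.050 = 19.2; c'Δl = 55.48; W sinα = 57.8
Σc'Δl = 171.2 kN/m; ΣN' = 248.2 kN/m; ΣW sinα = 142.5 kN/m
Resisting = 171.2 + 248.2·tan26.1° = 171.2 + 121.6 = 292.8 kN/m
FS = 292.8 / 142.5 = 2.054

FS = 2.05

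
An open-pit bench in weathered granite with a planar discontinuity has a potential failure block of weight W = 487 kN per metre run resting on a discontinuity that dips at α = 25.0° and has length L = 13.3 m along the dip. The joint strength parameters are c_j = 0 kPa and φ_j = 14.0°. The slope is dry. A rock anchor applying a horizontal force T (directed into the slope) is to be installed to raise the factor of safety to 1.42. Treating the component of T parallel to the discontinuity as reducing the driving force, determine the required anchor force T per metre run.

Resolving forces along and normal to the sliding plane, with the horizontal anchor force T adding T·sinα to the effective normal force and T·cosα acting up the plane against the driving force:
FS = [c_jL + (W cosα + T sinα) tanφ_j] / [W sinα − T cosα]
Without the anchor: N' = 441.4 kN/m, driving T_d = 205.8 kN/m, resisting R = 0·13.3 + 441.4·tan14.0° = 110.0 kN/m, FS = 0.53.
Setting FS = 1.42 and solving for T:
1.42·(205.8 − T cos25.0°) = 110.0 + T sin25.0°·tan14.0°
T·(sin25.0°·tan14.0° + 1.42·cos25.0°) = 1.42·205.8 − 110.0
T·(0.4226·0.2493 + 1.42·0.9063) = 292.3 − 110.0 = 182.2
T·1.3923 = 182.2
T = 130.9 kN/m

T = 131 kN/m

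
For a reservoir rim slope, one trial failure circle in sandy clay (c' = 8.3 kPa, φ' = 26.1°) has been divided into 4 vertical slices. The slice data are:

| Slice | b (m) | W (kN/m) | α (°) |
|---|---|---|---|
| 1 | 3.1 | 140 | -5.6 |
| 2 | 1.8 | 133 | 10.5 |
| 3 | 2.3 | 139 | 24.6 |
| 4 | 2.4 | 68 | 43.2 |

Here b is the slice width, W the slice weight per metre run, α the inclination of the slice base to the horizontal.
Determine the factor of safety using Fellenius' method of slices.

Ordinary method of slices: FS = Σ[c'·Δl_i + (W_i cosα_i)·tanφ'] / Σ W_i sinα_i, with Δl_i = b_i / cosα_i.
Slice 1: Δl = 3.1/cos(-5.6°) = 3.115 m; N'_1 = 140·cos(-5.6°) = 139.3; c'Δl = 25.85; W sinα = -13.7
Slice 2: Δl = 1.8/cos10.5° = 1.831 m; N'_2 = 133·cos10.5° = 130.8; c'Δl = 15.19; W sinα = 24.2
Slice 3: Δl = 2.3/cos24.6° = 2.530 m; N'_3 = 139·cos24.6° = 126.4; c'Δl = 21.00; W sinα = 57.9
Slice 4: Δl = 2.4/cos43.2° = 3.292 m; N'_4 = 68·cos43.2° = 49.6; c'Δl = 27.33; W sinα = 46.5
Σc'Δl = 89.4 kN/m; ΣN' = 446.1 kN/m; ΣW sinα = 115.0 kN/m
Resisting = 89.4 + 446.1·tan26.1° = 89.4 + 218.5 = 307.9 kN/m
FS = 307.9 / 115.0 = 2.678

FS = 2.68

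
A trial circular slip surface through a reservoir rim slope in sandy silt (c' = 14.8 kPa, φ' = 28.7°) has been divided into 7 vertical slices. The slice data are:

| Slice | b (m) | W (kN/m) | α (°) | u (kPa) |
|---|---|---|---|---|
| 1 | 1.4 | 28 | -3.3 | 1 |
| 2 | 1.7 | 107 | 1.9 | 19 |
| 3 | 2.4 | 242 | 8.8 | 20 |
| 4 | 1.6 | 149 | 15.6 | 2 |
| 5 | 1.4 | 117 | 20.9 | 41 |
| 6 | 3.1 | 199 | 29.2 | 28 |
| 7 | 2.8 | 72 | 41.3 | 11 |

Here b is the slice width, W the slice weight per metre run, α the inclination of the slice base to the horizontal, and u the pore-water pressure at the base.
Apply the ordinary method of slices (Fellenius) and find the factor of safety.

Ordinary method of slices: FS = Σ[c'·Δl_i + (W_i cosα_i − u_i·Δl_i)·tanφ'] / Σ W_i sinα_i, with Δl_i = b_i / cosα_i.
Slice 1: Δl = 1.4/cos(-3.3°) = 1.402 m; N'_1 = 28·cos(-3.3°) − 1·1.402 = 26.6; c'Δl = 20.75; W sinα = -1.6
Slice 2: Δl = 1.7/cos1.9° = 1.701 m; N'_2 = 107·cos1.9° − 19·1.701 = 74.6; c'Δl = 25.17; W sinα = 3.5
Slice 3: Δl = 2.4/cos8.8° = 2.429 m; N'_3 = 242·cos8.8° − 20·2.429 = 190.6; c'Δl = 35.94; W sinα = 37.0
Slice 4: Δl = 1.6/cos15.6° = 1.661 m; N'_4 = 149·cos15.6° − 2·1.661 = 140.2; c'Δl = 24.59; W sinα = 40.1
Slice 5: Δl = 1.4/cos20.9° = 1.499 m; N'_5 = 117·cos20.9° − 41·1.499 = 47.9; c'Δl = 22.18; W sinα = 41.7
Slice 6: Δl = 3.1/cos29.2° = 3.551 m; N'_6 = 199·cos29.2° − 28·3.551 = 74.3; c'Δl = 52.56; W sinα = 97.1
Slice 7: Δl = 2.8/cos41.3° = 3.727 m; N'_7 = 72·cos41.3° − 11·3.727 = 13.1; c'Δl = 55.16; W sinα = 47.5
Σc'Δl = 236.4 kN/m; ΣN' = 567.2 kN/m; ΣW sinα = 265.4 kN/m
Resisting = 236.4 + 567.2·tan28.7° = 236.4 + 310.5 = 546.9 kN/m
FS = 546.9 / 265.4 = 2.061

FS = 2.06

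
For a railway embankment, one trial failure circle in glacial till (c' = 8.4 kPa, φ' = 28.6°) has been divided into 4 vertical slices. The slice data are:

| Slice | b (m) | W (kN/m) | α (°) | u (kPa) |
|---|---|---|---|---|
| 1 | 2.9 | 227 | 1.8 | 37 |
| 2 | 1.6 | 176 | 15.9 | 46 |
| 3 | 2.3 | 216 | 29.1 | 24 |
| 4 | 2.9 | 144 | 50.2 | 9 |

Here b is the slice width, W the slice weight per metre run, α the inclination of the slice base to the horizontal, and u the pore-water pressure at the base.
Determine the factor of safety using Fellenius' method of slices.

FS = 1.15

Ordinary method of slices: FS = Σ[c'·Δl_i + (W_i cosα_i − u_i·Δl_i)·tanφ'] / Σ W_i sinα_i, with Δl_i = b_i / cosα_i.
Slice 1: Δl = 2.9/cos1.8° = 2.901 m; N'_1 = 227·cos1.8° − 37·2.901 = 119.5; c'Δl = 24.37; W sinα = 7.1
Slice 2: Δl = 1.6/cos15.9° = 1.664 m; N'_2 = 176·cos15.9° − 46·1.664 = 92.7; c'Δl = 13.97; W sinα = 48.2
Slice 3: Δl = 2.3/cos29.1° = 2.632 m; N'_3 = 216·cos29.1° − 24·2.632 = 125.6; c'Δl = 22.11; W sinα = 105.0
Slice 4: Δl = 2.9/cos50.2° = 4.530 m; N'_4 = 144·cos50.2° − 9·4.530 = 51.4; c'Δl = 38.06; W sinα = 110.6
Σc'Δl = 98.5 kN/m; ΣN' = 389.2 kN/m; ΣW sinα = 271.0 kN/m
Resisting = 98.5 + 389.2·tan28.6° = 98.5 + 212.2 = 310.7 kN/m
FS = 310.7 / 271.0 = 1.146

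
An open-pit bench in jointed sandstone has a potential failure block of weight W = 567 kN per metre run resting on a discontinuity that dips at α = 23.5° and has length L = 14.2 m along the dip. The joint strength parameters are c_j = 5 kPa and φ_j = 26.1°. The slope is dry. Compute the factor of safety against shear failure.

Resolving the block weight along and normal to the plane and applying the Mohr–Coulomb strength on the joint:
N' = W cosα = 567·cos23.5° = 520.0 kN/m
Driving force T = W sinα = 567·sin23.5° = 226.1 kN/m
Resisting force R = c_j·L + N'·tanφ_j = 5·14.2 + 520.0·tan26.1° = 71.0 + 254.7 = 325.7 kN/m
FS = R / T = 325.7 / 226.1 = 1.441

FS = 1.44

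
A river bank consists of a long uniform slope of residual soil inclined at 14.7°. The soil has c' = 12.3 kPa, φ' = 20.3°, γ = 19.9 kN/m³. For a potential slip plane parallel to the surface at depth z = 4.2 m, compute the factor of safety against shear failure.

For an infinite slope with a slip plane parallel to the surface (no pore pressure): FS = [c' + γz cos²β tanφ'] / [γz sinβ cosβ].
γz = 19.9·4.2 = 83.58 kN/m²
Numerator = 12.3 + 83.58·cos²14.7°·tan20.3° = 12.3 + 83.58·0.9356·0.3699 = 41.226 kPa
Denominator = 83.58·sin14.7°·cos14.7° = 83.58·0.2538·0.9673 = 20.515 kPa
FS = 41.226 / 20.515 = 2.010

FS = 2.01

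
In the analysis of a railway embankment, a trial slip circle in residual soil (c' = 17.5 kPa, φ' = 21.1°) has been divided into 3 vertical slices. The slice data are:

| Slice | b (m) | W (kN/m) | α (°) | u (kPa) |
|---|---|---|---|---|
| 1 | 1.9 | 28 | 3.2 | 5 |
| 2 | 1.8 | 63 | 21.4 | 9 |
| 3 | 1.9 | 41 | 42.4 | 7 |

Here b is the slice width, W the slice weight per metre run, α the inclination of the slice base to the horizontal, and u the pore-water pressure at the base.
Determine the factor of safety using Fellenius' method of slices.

FS = 2.68

Ordinary method of slices: FS = Σ[c'·Δl_i + (W_i cosα_i − u_i·Δl_i)·tanφ'] / Σ W_i sinα_i, with Δl_i = b_i / cosα_i.
Slice 1: Δl = 1.9/cos3.2° = 1.903 m; N'_1 = 28·cos3.2° − 5·1.903 = 18.4; c'Δl = 33.30; W sinα = 1.6
Slice 2: Δl = 1.8/cos21.4° = 1.933 m; N'_2 = 63·cos21.4° − 9·1.933 = 41.3; c'Δl = 33.83; W sinα = 23.0
Slice 3: Δl = 1.9/cos42.4° = 2.573 m; N'_3 = 41·cos42.4° − 7·2.573 = 12.3; c'Δl = 45.03; W sinα = 27.6
Σc'Δl = 112.2 kN/m; ΣN' = 72.0 kN/m; ΣW sinα = 52.2 kN/m
Resisting = 112.2 + 72.0·tan21.1° = 112.2 + 27.8 = 139.9 kN/m
FS = 139.9 / 52.2 = 2.681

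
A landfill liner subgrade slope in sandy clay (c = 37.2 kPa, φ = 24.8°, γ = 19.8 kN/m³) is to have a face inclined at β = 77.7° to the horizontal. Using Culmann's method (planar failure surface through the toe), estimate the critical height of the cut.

Culmann's analysis gives the critical failure plane at α_cr = (β + φ)/2 = (77.7 + 24.8)/2 = 51.2°, and the critical height
H_c = (4c/γ) · sinβ cosφ / [1 − cos(β − φ)]
    = (4·37.2/19.8) · sin77.7°·cos24.8° / [1 − cos(52.9°)]
    = 7.515 · 0.9770·0.9078 / [1 − 0.6032]
    = 7.515 · 0.8869 / 0.3968
    = 16.80 m

H_c = 16.80 m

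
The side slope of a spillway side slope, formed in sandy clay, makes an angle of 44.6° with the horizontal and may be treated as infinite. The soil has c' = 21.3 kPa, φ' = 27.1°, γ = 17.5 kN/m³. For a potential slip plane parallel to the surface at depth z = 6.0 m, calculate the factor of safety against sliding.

FS = 0.92

For an infinite slope with a slip plane parallel to the surface (no pore pressure): FS = [c' + γz cos²β tanφ'] / [γz sinβ cosβ].
γz = 17.5·6.0 = 105.00 kN/m²
Numerator = 21.3 + 105.00·cos²44.6°·tan27.1° = 21.3 + 105.00·0.5070·0.5117 = 48.541 kPa
Denominator = 105.00·sin44.6°·cos44.6° = 105.00·0.7022·0.7120 = 52.495 kPa
FS = 48.541 / 52.495 = 0.925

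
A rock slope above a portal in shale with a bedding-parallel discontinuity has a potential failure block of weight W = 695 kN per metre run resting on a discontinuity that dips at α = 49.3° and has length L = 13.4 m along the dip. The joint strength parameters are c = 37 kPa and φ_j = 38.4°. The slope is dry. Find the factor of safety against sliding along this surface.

FS = 1.62

Resolving the block weight along and normal to the plane and applying the Mohr–Coulomb strength on the joint:
N' = W cosα = 695·cos49.3° = 453.2 kN/m
Driving force T = W sinα = 695·sin49.3° = 526.9 kN/m
Resisting force R = c·L + N'·tanφ_j = 37·13.4 + 453.2·tan38.4° = 495.8 + 359.2 = 855.0 kN/m
FS = R / T = 855.0 / 526.9 = 1.623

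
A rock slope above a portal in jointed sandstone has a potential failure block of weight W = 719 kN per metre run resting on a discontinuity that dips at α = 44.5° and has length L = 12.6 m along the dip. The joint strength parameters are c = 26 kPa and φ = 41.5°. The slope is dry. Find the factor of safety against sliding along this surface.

Resolving the block weight along and normal to the plane and applying the Mohr–Coulomb strength on the joint:
N' = W cosα = 719·cos44.5° = 512.8 kN/m
Driving force T = W sinα = 719·sin44.5° = 504.0 kN/m
Resisting force R = c·L + N'·tanφ = 26·12.6 + 512.8·tan41.5° = 327.6 + 453.7 = 781.3 kN/m
FS = R / T = 781.3 / 504.0 = 1.550

FS = 1.55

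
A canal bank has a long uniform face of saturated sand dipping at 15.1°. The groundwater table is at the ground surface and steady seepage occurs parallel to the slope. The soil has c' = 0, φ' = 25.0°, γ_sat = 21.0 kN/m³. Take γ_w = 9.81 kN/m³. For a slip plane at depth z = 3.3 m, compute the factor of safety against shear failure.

With seepage parallel to the slope and the water table at the surface, the effective normal stress on the slip plane uses the buoyant unit weight γ' = γ_sat − γ_w while the driving shear stress uses γ_sat:
FS = [c' + γ' z cos²β tanφ'] / [γ_sat z sinβ cosβ]
(For c' = 0 this reduces to FS = (γ'/γ_sat)·tanφ'/tanβ.)
γ' = 21.0 − 9.81 = 11.19 kN/m³
Numerator = 0.0 + 11.19·3.3·cos²15.1°·tan25.0° = 0.0 + 11.19·3.3·0.9321·0.4663 = 16.051 kPa
Denominator = 21.0·3.3·sin15.1°·cos15.1° = 21.0·3.3·0.2605·0.9655 = 17.430 kPa
FS = 16.051 / 17.430 = 0.921

FS = 0.92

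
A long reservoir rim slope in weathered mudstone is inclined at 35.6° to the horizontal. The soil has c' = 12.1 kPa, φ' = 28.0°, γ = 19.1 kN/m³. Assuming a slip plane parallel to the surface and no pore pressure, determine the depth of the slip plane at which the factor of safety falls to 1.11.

Setting FS = 1.11 in FS = [c' + γz cos²β tanφ'] / [γz sinβ cosβ] and solving for z:
z = c' / [γ cosβ (FS·sinβ − cosβ·tanφ')]
  = 12.1 / [19.1·cos35.6°·(1.11·sin35.6° − cos35.6°·tan28.0°)]
  = 12.1 / [19.1·0.8131·(1.11·0.5821 − 0.8131·0.5317)]
  = 12.1 / 3.3207 = 3.644 m

z = 3.64 m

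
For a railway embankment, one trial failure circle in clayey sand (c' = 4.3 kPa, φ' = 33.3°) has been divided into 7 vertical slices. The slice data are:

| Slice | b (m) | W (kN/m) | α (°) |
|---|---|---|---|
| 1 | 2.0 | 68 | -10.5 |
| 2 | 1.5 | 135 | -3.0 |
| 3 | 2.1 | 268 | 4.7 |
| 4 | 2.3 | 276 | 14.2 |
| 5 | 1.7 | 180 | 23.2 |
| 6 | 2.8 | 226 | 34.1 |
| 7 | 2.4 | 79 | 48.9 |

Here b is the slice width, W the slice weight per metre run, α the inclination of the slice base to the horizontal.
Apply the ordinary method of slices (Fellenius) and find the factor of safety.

Ordinary method of slices: FS = Σ[c'·Δl_i + (W_i cosα_i)·tanφ'] / Σ W_i sinα_i, with Δl_i = b_i / cosα_i.
Slice 1: Δl = 2.0/cos(-10.5°) = 2.034 m; N'_1 = 68·cos(-10.5°) = 66.9; c'Δl = 8.75; W sinα = -12.4
Slice 2: Δl = 1.5/cos(-3.0°) = 1.502 m; N'_2 = 135·cos(-3.0°) = 134.8; c'Δl = 6.46; W sinα = -7.1
Slice 3: Δl = 2.1/cos4.7° = 2.107 m; N'_3 = 268·cos4.7° = 267.1; c'Δl = 9.06; W sinα = 22.0
Slice 4: Δl = 2.3/cos14.2° = 2.372 m; N'_4 = 276·cos14.2° = 267.6; c'Δl = 10.20; W sinα = 67.7
Slice 5: Δl = 1.7/cos23.2° = 1.850 m; N'_5 = 180·cos23.2° = 165.4; c'Δl = 7.95; W sinα = 70.9
Slice 6: Δl = 2.8/cos34.1° = 3.381 m; N'_6 = 226·cos34.1° = 187.1; c'Δl = 14.54; W sinα = 126.7
Slice 7: Δl = 2.4/cos48.9° = 3.651 m; N'_7 = 79·cos48.9° = 51.9; c'Δl = 15.70; W sinα = 59.5
Σc'Δl = 72.7 kN/m; ΣN' = 1140.9 kN/m; ΣW sinα = 327.4 kN/m
Resisting = 72.7 + 1140.9·tan33.3° = 72.7 + 749.4 = 822.1 kN/m
FS = 822.1 / 327.4 = 2.511

FS = 2.51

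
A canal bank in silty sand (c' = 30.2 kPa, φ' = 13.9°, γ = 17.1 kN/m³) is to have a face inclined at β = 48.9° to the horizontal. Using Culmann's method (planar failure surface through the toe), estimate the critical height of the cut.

Culmann's analysis gives the critical failure plane at α_cr = (β + φ')/2 = (48.9 + 13.9)/2 = 31.4°, and the critical height
H_c = (4c'/γ) · sinβ cosφ' / [1 − cos(β − φ')]
    = (4·30.2/17.1) · sin48.9°·cos13.9° / [1 − cos(35.0°)]
    = 7.064 · 0.7536·0.9707 / [1 − 0.8192]
    = 7.064 · 0.7315 / 0.1808
    = 28.57 m

H_c = 28.57 m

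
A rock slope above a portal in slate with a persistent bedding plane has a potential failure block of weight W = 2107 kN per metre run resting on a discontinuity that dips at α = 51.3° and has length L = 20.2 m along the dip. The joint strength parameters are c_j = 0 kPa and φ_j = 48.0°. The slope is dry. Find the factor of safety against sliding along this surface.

FS = 0.89

Resolving the block weight along and normal to the plane and applying the Mohr–Coulomb strength on the joint:
N' = W cosα = 2107·cos51.3° = 1317.4 kN/m
Driving force T = W sinα = 2107·sin51.3° = 1644.4 kN/m
Resisting force R = c_j·L + N'·tanφ_j = 0·20.2 + 1317.4·tan48.0° = 0.0 + 1463.1 = 1463.1 kN/m
FS = R / T = 1463.1 / 1644.4 = 0.890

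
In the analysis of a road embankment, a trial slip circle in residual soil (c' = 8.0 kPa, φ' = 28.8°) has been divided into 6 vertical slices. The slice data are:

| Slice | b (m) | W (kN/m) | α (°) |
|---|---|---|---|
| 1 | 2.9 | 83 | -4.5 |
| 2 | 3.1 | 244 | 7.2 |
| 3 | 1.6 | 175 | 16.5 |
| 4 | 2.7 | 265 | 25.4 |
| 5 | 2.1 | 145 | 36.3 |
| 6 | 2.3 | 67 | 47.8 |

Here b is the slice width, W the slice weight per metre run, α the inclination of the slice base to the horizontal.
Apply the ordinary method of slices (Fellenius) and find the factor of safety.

Ordinary method of slices: FS = Σ[c'·Δl_i + (W_i cosα_i)·tanφ'] / Σ W_i sinα_i, with Δl_i = b_i / cosα_i.
Slice 1: Δl = 2.9/cos(-4.5°) = 2.909 m; N'_1 = 83·cos(-4.5°) = 82.7; c'Δl = 23.27; W sinα = -6.5
Slice 2: Δl = 3.1/cos7.2° = 3.125 m; N'_2 = 244·cos7.2° = 242.1; c'Δl = 25.00; W sinα = 30.6
Slice 3: Δl = 1.6/cos16.5° = 1.669 m; N'_3 = 175·cos16.5° = 167.8; c'Δl = 13.35; W sinα = 49.7
Slice 4: Δl = 2.7/cos25.4° = 2.989 m; N'_4 = 265·cos25.4° = 239.4; c'Δl = 23.91; W sinα = 113.7
Slice 5: Δl = 2.1/cos36.3° = 2.606 m; N'_5 = 145·cos36.3° = 116.9; c'Δl = 20.85; W sinα = 85.8
Slice 6: Δl = 2.3/cos47.8° = 3.424 m; N'_6 = 67·cos47.8° = 45.0; c'Δl = 27.39; W sinα = 49.6
Σc'Δl = 133.8 kN/m; ΣN' = 893.9 kN/m; ΣW sinα = 322.9 kN/m
Resisting = 133.8 + 893.9·tan28.8° = 133.8 + 491.4 = 625.2 kN/m
FS = 625.2 / 322.9 = 1.936

FS = 1.94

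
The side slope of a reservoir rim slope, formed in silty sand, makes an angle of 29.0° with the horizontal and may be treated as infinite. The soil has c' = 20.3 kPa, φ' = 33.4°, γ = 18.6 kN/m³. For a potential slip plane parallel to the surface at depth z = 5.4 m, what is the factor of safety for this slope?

For an infinite slope with a slip plane parallel to the surface (no pore pressure): FS = [c' + γz cos²β tanφ'] / [γz sinβ cosβ].
γz = 18.6·5.4 = 100.44 kN/m²
Numerator = 20.3 + 100.44·cos²29.0°·tan33.4° = 20.3 + 100.44·0.7650·0.6594 = 70.962 kPa
Denominator = 100.44·sin29.0°·cos29.0° = 100.44·0.4848·0.8746 = 42.589 kPa
FS = 70.962 / 42.589 = 1.666

FS = 1.67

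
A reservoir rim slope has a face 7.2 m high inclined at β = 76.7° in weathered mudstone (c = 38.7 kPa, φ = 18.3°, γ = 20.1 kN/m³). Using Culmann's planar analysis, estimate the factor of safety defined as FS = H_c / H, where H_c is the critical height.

H_c = (4c/γ) · sinβ cosφ / [1 − cos(β − φ)]
    = (4·38.7/20.1) · sin76.7°·cos18.3° / [1 − cos58.4°]
    = 7.701 · 0.9240 / 0.4760 = 14.95 m
FS = H_c / H = 14.95 / 7.2 = 2.076

FS = 2.08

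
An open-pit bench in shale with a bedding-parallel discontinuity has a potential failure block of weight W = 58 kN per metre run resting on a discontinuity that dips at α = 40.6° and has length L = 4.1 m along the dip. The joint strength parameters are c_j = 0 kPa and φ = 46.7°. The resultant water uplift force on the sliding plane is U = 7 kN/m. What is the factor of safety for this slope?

Resolving the block weight along and normal to the plane and applying the Mohr–Coulomb strength on the joint:
N' = W cosα − U = 58·cos40.6° − 7 = 37.0 kN/m
Driving force T = W sinα = 58·sin40.6° = 37.7 kN/m
Resisting force R = c_j·L + N'·tanφ = 0·4.1 + 37.0·tan46.7° = 0.0 + 39.3 = 39.3 kN/m
FS = R / T = 39.3 / 37.7 = 1.041

FS = 1.04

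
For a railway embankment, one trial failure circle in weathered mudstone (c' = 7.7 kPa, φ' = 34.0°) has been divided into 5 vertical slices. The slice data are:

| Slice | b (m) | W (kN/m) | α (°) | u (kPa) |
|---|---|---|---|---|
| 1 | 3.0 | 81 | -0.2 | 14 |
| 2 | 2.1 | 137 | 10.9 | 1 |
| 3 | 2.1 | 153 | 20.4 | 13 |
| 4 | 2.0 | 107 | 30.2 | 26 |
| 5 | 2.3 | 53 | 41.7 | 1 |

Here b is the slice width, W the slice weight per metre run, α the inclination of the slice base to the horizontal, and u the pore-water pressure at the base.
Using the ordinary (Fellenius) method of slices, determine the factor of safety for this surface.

Ordinary method of slices: FS = Σ[c'·Δl_i + (W_i cosα_i − u_i·Δl_i)·tanφ'] / Σ W_i sinα_i, with Δl_i = b_i / cosα_i.
Slice 1: Δl = 3.0/cos(-0.2°) = 3.000 m; N'_1 = 81·cos(-0.2°) − 14·3.000 = 39.0; c'Δl = 23.10; W sinα = -0.3
Slice 2: Δl = 2.1/cos10.9° = 2.139 m; N'_2 = 137·cos10.9° − 1·2.139 = 132.4; c'Δl = 16.47; W sinα = 25.9
Slice 3: Δl = 2.1/cos20.4° = 2.241 m; N'_3 = 153·cos20.4° − 13·2.241 = 114.3; c'Δl = 17.25; W sinα = 53.3
Slice 4: Δl = 2.0/cos30.2° = 2.314 m; N'_4 = 107·cos30.2° − 26·2.314 = 32.3; c'Δl = 17.82; W sinα = 53.8
Slice 5: Δl = 2.3/cos41.7° = 3.080 m; N'_5 = 53·cos41.7° − 1·3.080 = 36.5; c'Δl = 23.72; W sinα = 35.3
Σc'Δl = 98.4 kN/m; ΣN' = 354.5 kN/m; ΣW sinα = 168.0 kN/m
Resisting = 98.4 + 354.5·tan34.0° = 98.4 + 239.1 = 337.4 kN/m
FS = 337.4 / 168.0 = 2.008

FS = 2.01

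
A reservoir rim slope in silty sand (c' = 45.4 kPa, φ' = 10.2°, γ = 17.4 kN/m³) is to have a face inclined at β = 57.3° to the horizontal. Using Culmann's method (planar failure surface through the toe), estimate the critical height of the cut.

Culmann's analysis gives the critical failure plane at α_cr = (β + φ')/2 = (57.3 + 10.2)/2 = 33.8°, and the critical height
H_c = (4c'/γ) · sinβ cosφ' / [1 − cos(β − φ')]
    = (4·45.4/17.4) · sin57.3°·cos10.2° / [1 − cos(47.1°)]
    = 10.437 · 0.8415·0.9842 / [1 − 0.6807]
    = 10.437 · 0.8282 / 0.3193
    = 27.07 m

H_c = 27.07 m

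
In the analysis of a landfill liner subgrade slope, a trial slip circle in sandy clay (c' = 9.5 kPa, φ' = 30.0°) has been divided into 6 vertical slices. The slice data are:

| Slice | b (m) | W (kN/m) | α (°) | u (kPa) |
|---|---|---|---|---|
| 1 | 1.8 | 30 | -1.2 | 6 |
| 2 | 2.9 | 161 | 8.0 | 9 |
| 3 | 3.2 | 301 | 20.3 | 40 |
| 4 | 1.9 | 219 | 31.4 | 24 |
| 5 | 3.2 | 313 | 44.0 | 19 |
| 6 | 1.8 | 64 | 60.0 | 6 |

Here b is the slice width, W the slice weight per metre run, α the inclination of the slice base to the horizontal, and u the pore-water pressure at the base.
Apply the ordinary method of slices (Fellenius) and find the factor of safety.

FS = 1.00

Ordinary method of slices: FS = Σ[c'·Δl_i + (W_i cosα_i − u_i·Δl_i)·tanφ'] / Σ W_i sinα_i, with Δl_i = b_i / cosα_i.
Slice 1: Δl = 1.8/cos(-1.2°) = 1.800 m; N'_1 = 30·cos(-1.2°) − 6·1.800 = 19.2; c'Δl = 17.10; W sinα = -0.6
Slice 2: Δl = 2.9/cos8.0° = 2.928 m; N'_2 = 161·cos8.0° − 9·2.928 = 133.1; c'Δl = 27.82; W sinα = 22.4
Slice 3: Δl = 3.2/cos20.3° = 3.412 m; N'_3 = 301·cos20.3° − 40·3.412 = 145.8; c'Δl = 32.41; W sinα = 104.4
Slice 4: Δl = 1.9/cos31.4° = 2.226 m; N'_4 = 219·cos31.4° − 24·2.226 = 133.5; c'Δl = 21.15; W sinα = 114.1
Slice 5: Δl = 3.2/cos44.0° = 4.449 m; N'_5 = 313·cos44.0° − 19·4.449 = 140.6; c'Δl = 42.26; W sinα = 217.4
Slice 6: Δl = 1.8/cos60.0° = 3.600 m; N'_6 = 64·cos60.0° − 6·3.600 = 10.4; c'Δl = 34.20; W sinα = 55.4
Σc'Δl = 174.9 kN/m; ΣN' = 582.6 kN/m; ΣW sinα = 513.2 kN/m
Resisting = 174.9 + 582.6·tan30.0° = 174.9 + 336.4 = 511.3 kN/m
FS = 511.3 / 513.2 = 0.996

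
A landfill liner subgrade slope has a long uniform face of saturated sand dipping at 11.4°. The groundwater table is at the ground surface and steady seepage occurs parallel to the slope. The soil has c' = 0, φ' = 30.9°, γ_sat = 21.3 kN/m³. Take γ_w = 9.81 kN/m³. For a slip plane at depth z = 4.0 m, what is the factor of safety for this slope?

With seepage parallel to the slope and the water table at the surface, the effective normal stress on the slip plane uses the buoyant unit weight γ' = γ_sat − γ_w while the driving shear stress uses γ_sat:
FS = [c' + γ' z cos²β tanφ'] / [γ_sat z sinβ cosβ]
(For c' = 0 this reduces to FS = (γ'/γ_sat)·tanφ'/tanβ.)
γ' = 21.3 − 9.81 = 11.49 kN/m³
Numerator = 0.0 + 11.49·4.0·cos²11.4°·tan30.9° = 0.0 + 11.49·4.0·0.9609·0.5985 = 26.432 kPa
Denominator = 21.3·4.0·sin11.4°·cos11.4° = 21.3·4.0·0.1977·0.9803 = 16.508 kPa
FS = 26.432 / 16.508 = 1.601

FS = 1.60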